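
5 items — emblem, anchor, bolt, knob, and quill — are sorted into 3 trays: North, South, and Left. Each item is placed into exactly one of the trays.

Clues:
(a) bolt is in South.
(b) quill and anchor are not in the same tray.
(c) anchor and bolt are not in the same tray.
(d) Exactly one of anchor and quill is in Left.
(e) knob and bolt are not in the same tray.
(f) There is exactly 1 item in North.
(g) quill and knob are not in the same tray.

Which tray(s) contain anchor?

anchor: Left

From (a): bolt ∈ South.
(c): anchor ∉ South.
(e): knob ∉ South.
Suppose anchor ∈ North: no assignment then satisfies all the clues, so anchor ∉ North.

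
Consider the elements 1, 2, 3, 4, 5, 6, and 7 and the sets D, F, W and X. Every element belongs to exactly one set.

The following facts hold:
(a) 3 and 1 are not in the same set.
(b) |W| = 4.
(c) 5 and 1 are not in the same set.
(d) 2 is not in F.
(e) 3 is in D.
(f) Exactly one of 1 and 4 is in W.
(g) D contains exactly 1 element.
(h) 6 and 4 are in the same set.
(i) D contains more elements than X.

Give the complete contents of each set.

D = {3}; F = {1, 7}; W = {2, 4, 5, 6}; X = {}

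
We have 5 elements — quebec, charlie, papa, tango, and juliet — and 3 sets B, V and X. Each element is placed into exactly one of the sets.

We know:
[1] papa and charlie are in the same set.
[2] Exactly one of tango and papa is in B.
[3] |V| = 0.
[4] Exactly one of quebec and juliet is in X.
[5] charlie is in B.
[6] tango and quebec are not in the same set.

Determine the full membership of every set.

From (5): charlie ∈ B.
(1): papa matches charlie: papa ∈ B.
(2) (exactly one): tango ∉ B.
(3): V already has 0, so the rest are out.
Only one set left: tango ∈ X.
(6): quebec ∉ X.
Only one set left: quebec ∈ B.
(4) (exactly one): juliet ∈ X.

B = {charlie, papa, quebec}; V = {}; X = {juliet, tango}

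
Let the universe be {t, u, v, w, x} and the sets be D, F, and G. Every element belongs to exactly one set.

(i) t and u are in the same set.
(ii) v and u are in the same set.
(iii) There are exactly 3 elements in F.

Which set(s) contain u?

u: F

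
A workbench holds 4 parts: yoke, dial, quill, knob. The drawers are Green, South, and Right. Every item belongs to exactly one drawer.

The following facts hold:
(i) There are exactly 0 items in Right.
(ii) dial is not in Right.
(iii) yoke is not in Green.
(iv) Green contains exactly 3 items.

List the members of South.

From (ii): dial ∉ Right.
From (iii): yoke ∉ Green.
(i): Right already has 0, so the rest are out.
(iv): only 3 candidates remain for Green, so all are in.
Only one drawer left: yoke ∈ South.

South = {yoke}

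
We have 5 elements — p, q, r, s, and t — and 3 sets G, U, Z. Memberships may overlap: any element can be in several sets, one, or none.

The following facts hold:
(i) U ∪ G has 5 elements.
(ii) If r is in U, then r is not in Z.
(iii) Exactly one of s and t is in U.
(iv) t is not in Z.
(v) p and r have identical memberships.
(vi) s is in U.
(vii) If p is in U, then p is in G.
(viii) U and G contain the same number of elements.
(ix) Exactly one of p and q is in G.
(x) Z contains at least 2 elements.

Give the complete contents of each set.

G = {p, r, s, t}; U = {p, q, r, s}; Z = {q, s}

From (iv): t ∉ Z.
From (vi): s ∈ U.
(iii) (exactly one): t ∉ U.
Suppose p ∉ G: no assignment then satisfies all the clues, so p ∈ G.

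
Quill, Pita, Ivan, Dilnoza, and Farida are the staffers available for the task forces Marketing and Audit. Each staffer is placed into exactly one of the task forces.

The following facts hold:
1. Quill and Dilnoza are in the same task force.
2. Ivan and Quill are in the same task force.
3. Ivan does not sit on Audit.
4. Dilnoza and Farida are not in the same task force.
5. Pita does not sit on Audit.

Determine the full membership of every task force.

Marketing = {Dilnoza, Ivan, Pita, Quill}; Audit = {Farida}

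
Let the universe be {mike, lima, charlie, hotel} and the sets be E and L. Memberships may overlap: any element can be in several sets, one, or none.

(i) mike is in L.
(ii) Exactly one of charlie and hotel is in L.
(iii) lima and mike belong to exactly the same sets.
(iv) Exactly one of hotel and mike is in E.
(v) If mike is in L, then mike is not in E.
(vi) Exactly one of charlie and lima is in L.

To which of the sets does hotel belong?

From (i): mike ∈ L.
(iii): lima matches mike: lima ∈ L.
(v): mike ∉ E.
(vi) (exactly one): charlie ∉ L.
(ii) (exactly one): hotel ∈ L.
(iii): lima matches mike: lima ∉ E.
(iv) (exactly one): hotel ∈ E.

hotel: E, L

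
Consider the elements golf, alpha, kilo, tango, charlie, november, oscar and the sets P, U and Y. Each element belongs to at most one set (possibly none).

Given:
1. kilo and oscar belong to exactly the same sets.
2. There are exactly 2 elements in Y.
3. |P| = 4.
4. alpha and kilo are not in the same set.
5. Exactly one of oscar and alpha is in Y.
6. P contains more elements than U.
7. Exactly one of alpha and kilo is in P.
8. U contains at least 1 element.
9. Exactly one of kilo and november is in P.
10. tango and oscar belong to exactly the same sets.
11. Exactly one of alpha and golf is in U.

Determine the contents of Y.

Y = {alpha, november}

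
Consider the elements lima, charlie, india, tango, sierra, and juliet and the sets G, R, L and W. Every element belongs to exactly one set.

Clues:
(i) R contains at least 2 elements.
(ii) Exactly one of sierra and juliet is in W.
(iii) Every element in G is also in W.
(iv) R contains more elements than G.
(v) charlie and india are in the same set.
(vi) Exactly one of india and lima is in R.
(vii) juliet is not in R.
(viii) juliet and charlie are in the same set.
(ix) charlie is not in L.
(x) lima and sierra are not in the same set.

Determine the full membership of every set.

G = {}; R = {lima, tango}; L = {sierra}; W = {charlie, india, juliet}

From (vii): juliet ∉ R.
From (ix): charlie ∉ L.
(v): india matches charlie: india ∉ L.
(viii): charlie matches juliet: charlie ∉ R.
(viii): juliet matches charlie: juliet ∉ L.
(v): india matches charlie: india ∉ R.
(vi) (exactly one): lima ∈ R.
(x): sierra ∉ R.
(i): only 2 candidates remain for R, so all are in.
Suppose charlie ∈ G: no assignment then satisfies all the clues, so charlie ∉ G.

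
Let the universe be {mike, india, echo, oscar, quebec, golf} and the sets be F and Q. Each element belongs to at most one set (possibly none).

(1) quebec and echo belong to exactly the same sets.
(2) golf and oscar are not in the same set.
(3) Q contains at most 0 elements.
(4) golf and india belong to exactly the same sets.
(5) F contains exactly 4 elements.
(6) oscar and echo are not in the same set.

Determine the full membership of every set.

F = {echo, golf, india, quebec}; Q = {}

(3): Q already has 0, so the rest are out.
Suppose mike ∈ F: no assignment then satisfies all the clues, so mike ∉ F.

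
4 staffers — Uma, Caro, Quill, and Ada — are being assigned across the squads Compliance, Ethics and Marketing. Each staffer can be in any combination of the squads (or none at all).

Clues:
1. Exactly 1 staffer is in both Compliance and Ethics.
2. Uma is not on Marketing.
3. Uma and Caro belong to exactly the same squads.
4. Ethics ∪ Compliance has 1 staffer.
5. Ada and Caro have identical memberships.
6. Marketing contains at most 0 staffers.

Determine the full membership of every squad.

From (2): Uma ∉ Marketing.
(3): Caro matches Uma: Caro ∉ Marketing.
(5): Ada matches Caro: Ada ∉ Marketing.
(6): Marketing already has 0, so the rest are out.
Suppose Uma ∈ Compliance: no assignment then satisfies all the clues, so Uma ∉ Compliance.

Compliance = {Quill}; Ethics = {Quill}; Marketing = {}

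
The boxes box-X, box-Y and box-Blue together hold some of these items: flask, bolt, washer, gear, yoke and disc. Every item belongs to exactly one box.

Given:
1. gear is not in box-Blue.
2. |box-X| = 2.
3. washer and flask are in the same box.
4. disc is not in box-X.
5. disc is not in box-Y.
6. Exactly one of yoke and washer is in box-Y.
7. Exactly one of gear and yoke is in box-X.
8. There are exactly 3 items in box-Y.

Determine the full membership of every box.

box-X = {bolt, yoke}; box-Y = {flask, gear, washer}; box-Blue = {disc}

From (1): gear ∉ box-Blue.
From (4): disc ∉ box-X.
From (5): disc ∉ box-Y.
Only one box left: disc ∈ box-Blue.
Suppose flask ∈ box-X: no assignment then satisfies all the clues, so flask ∉ box-X.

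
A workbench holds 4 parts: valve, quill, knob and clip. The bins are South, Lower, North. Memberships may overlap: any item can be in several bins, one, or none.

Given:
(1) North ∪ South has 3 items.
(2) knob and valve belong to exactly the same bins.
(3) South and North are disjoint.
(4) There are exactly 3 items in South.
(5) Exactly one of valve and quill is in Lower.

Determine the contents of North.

North = {}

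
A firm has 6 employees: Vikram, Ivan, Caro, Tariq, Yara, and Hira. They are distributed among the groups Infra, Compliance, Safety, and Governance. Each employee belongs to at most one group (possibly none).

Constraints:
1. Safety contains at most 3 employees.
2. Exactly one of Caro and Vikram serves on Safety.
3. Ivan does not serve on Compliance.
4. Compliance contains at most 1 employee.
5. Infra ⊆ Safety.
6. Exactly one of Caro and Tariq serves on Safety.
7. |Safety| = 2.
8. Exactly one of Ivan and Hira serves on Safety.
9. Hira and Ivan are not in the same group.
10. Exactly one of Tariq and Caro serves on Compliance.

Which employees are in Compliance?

Compliance = {Tariq}

From (3): Ivan ∉ Compliance.
Suppose Vikram ∈ Compliance: no assignment then satisfies all the clues, so Vikram ∉ Compliance.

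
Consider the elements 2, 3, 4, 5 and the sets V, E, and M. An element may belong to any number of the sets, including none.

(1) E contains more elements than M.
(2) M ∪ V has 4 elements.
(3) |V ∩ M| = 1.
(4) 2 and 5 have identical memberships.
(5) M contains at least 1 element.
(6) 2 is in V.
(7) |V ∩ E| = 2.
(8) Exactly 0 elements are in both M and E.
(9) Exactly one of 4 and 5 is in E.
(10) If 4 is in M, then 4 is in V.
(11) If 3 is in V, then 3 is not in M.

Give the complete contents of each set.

From (6): 2 ∈ V.
(4): 5 matches 2: 5 ∈ V.
Suppose 2 ∉ E: no assignment then satisfies all the clues, so 2 ∈ E.

V = {2, 3, 4, 5}; E = {2, 5}; M = {4}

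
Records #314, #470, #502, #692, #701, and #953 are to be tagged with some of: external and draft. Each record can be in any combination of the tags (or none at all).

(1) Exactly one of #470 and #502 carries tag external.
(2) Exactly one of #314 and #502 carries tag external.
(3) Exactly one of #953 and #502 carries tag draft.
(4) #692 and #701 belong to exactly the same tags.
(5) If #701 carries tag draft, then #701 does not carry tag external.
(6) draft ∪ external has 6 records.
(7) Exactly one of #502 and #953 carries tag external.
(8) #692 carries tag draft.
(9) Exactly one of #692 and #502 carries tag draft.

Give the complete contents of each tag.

From (8): #692 ∈ draft.
(4): #701 matches #692: #701 ∈ draft.
(5): #701 ∉ external.
(9) (exactly one): #502 ∉ draft.
(3) (exactly one): #953 ∈ draft.
(4): #692 matches #701: #692 ∉ external.
Suppose #314 ∈ external: no assignment then satisfies all the clues, so #314 ∉ external.

external = {#502}; draft = {#314, #470, #692, #701, #953}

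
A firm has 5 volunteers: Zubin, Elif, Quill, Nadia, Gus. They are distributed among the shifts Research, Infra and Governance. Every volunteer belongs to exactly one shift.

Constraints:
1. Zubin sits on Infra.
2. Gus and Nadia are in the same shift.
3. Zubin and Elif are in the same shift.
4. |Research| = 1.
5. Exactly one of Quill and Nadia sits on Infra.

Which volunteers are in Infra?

From (1): Zubin ∈ Infra.
(3): Elif matches Zubin: Elif ∉ Research.
(3): Elif matches Zubin: Elif ∈ Infra.
Suppose Quill ∈ Infra: no assignment then satisfies all the clues, so Quill ∉ Infra.

Infra = {Elif, Gus, Nadia, Zubin}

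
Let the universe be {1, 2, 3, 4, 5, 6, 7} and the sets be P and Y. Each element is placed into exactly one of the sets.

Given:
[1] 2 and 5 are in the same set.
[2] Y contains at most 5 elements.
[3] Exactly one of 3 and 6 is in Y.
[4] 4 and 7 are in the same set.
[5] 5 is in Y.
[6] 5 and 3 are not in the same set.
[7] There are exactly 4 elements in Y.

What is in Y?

Y = {1, 2, 5, 6}

From (5): 5 ∈ Y.
(1): 2 matches 5: 2 ∉ P.
(1): 2 matches 5: 2 ∈ Y.
(6): 3 ∉ Y.
Only one set left: 3 ∈ P.
(3) (exactly one): 6 ∈ Y.
Suppose 1 ∉ Y: no assignment then satisfies all the clues, so 1 ∈ Y.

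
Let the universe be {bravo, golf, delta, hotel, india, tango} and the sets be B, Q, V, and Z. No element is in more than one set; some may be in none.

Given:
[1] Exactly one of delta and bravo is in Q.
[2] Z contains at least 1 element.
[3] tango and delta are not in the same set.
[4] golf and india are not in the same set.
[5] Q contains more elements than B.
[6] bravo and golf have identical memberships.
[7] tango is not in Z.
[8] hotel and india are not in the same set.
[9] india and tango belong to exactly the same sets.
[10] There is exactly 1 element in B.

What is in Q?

From (7): tango ∉ Z.
(9): india matches tango: india ∉ Z.
Suppose bravo ∉ Q: no assignment then satisfies all the clues, so bravo ∈ Q.

Q = {bravo, golf}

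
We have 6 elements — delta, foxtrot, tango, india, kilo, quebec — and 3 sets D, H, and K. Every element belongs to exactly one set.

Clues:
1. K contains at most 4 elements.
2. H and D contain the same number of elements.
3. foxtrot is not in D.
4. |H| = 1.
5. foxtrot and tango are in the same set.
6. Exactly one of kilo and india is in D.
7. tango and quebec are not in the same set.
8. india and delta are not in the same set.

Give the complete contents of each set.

D = {india}; H = {quebec}; K = {delta, foxtrot, kilo, tango}

From (3): foxtrot ∉ D.
(5): tango matches foxtrot: tango ∉ D.
Suppose delta ∈ D: no assignment then satisfies all the clues, so delta ∉ D.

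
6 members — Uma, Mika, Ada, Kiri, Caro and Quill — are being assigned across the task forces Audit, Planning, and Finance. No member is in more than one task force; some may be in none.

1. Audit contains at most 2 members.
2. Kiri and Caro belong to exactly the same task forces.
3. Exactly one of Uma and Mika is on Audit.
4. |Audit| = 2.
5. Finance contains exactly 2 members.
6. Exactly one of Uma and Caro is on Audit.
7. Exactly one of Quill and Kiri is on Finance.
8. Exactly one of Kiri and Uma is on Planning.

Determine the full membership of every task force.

Audit = {Ada, Uma}; Planning = {Caro, Kiri}; Finance = {Mika, Quill}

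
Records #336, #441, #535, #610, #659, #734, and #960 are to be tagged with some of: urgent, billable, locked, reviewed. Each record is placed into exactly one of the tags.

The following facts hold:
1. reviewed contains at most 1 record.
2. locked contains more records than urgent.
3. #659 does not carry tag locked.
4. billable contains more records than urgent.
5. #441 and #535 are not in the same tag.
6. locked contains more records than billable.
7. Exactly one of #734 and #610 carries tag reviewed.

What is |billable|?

From (3): #659 ∉ locked.
Suppose #336 ∈ reviewed: no assignment then satisfies all the clues, so #336 ∉ reviewed.

2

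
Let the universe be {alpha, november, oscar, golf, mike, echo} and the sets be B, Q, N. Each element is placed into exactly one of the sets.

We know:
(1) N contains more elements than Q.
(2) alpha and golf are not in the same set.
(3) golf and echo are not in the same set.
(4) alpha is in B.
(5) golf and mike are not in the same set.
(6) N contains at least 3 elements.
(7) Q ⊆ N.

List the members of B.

B = {alpha, echo, mike}

From (4): alpha ∈ B.
(2): golf ∉ B.
Suppose november ∈ B: no assignment then satisfies all the clues, so november ∉ B.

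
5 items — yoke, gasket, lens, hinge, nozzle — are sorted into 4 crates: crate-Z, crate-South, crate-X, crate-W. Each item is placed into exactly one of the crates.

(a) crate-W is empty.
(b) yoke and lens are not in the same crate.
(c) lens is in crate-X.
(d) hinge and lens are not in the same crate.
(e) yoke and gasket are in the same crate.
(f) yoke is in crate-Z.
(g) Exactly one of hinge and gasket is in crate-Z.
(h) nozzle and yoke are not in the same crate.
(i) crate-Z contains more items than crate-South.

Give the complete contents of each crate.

From (c): lens ∈ crate-X.
From (f): yoke ∈ crate-Z.
(a): crate-W already has 0, so the rest are out.
(d): hinge ∉ crate-X.
(e): gasket matches yoke: gasket ∈ crate-Z.
(g) (exactly one): hinge ∉ crate-Z.
(h): nozzle ∉ crate-Z.
Only one crate left: hinge ∈ crate-South.
Suppose nozzle ∈ crate-South: no assignment then satisfies all the clues, so nozzle ∉ crate-South.

crate-Z = {gasket, yoke}; crate-South = {hinge}; crate-X = {lens, nozzle}; crate-W = {}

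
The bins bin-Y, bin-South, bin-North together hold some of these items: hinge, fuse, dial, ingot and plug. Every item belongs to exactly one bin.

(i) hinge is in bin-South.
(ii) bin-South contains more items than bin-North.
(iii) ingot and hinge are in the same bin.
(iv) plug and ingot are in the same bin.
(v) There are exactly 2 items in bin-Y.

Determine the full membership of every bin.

From (i): hinge ∈ bin-South.
(iii): ingot matches hinge: ingot ∉ bin-Y.
(iii): ingot matches hinge: ingot ∈ bin-South.
(iv): plug matches ingot: plug ∉ bin-Y.
(iv): plug matches ingot: plug ∈ bin-South.
(v): only 2 candidates remain for bin-Y, so all are in.

bin-Y = {dial, fuse}; bin-South = {hinge, ingot, plug}; bin-North = {}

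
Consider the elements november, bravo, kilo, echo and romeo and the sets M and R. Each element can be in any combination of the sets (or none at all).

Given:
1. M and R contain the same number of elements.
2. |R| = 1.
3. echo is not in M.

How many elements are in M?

1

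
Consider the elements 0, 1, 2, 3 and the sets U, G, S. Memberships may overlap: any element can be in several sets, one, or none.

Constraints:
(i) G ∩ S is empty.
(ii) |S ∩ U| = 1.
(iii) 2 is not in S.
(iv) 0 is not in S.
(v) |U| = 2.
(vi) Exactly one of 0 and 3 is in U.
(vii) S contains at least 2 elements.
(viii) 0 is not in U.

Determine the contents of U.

From (iii): 2 ∉ S.
From (iv): 0 ∉ S.
From (viii): 0 ∉ U.
(vi) (exactly one): 3 ∈ U.
(vii): only 2 candidates remain for S, so all are in.
(i) (disjoint): 1 ∉ G.
(i) (disjoint): 3 ∉ G.
Suppose 1 ∈ U: no assignment then satisfies all the clues, so 1 ∉ U.

U = {2, 3}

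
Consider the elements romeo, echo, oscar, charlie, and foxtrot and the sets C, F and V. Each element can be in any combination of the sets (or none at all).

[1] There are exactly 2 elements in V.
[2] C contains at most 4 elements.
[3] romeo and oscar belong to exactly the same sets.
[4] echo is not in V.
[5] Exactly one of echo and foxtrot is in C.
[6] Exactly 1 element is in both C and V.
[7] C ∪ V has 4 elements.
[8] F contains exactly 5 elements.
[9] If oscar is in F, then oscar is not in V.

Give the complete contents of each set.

C = {foxtrot, oscar, romeo}; F = {charlie, echo, foxtrot, oscar, romeo}; V = {charlie, foxtrot}

From (4): echo ∉ V.
(8): only 5 candidates remain for F, so all are in.
(9): oscar ∉ V.
(3): romeo matches oscar: romeo ∉ V.
(1): only 2 candidates remain for V, so all are in.
Suppose romeo ∉ C: no assignment then satisfies all the clues, so romeo ∈ C.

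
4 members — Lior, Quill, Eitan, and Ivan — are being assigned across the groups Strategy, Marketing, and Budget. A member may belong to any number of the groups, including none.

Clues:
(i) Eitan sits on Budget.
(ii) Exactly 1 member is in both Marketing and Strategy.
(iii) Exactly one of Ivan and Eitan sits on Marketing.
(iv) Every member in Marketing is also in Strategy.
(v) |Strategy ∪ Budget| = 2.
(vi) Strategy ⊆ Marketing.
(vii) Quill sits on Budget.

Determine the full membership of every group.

Strategy = {Eitan}; Marketing = {Eitan}; Budget = {Eitan, Quill}

From (i): Eitan ∈ Budget.
From (vii): Quill ∈ Budget.
Suppose Lior ∈ Strategy: no assignment then satisfies all the clues, so Lior ∉ Strategy.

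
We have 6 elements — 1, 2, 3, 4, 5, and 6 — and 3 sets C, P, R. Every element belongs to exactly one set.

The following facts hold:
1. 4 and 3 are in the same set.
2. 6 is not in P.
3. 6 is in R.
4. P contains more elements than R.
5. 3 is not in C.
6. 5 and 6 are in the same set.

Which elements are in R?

R = {5, 6}

From (2): 6 ∉ P.
From (3): 6 ∈ R.
From (5): 3 ∉ C.
(1): 4 matches 3: 4 ∉ C.
(6): 5 matches 6: 5 ∉ C.
(6): 5 matches 6: 5 ∉ P.
(6): 5 matches 6: 5 ∈ R.
Suppose 1 ∈ R: no assignment then satisfies all the clues, so 1 ∉ R.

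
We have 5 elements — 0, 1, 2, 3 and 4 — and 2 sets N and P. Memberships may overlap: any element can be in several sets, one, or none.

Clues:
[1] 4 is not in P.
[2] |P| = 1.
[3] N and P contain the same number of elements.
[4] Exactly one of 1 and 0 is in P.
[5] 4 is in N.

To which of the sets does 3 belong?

3: none

From (1): 4 ∉ P.
From (5): 4 ∈ N.
Suppose 3 ∈ N: no assignment then satisfies all the clues, so 3 ∉ N.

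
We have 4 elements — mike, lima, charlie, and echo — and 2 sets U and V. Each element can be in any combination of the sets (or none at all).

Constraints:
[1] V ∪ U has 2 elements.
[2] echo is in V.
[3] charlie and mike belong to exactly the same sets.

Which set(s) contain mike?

mike: none

From (2): echo ∈ V.
Suppose mike ∈ U: no assignment then satisfies all the clues, so mike ∉ U.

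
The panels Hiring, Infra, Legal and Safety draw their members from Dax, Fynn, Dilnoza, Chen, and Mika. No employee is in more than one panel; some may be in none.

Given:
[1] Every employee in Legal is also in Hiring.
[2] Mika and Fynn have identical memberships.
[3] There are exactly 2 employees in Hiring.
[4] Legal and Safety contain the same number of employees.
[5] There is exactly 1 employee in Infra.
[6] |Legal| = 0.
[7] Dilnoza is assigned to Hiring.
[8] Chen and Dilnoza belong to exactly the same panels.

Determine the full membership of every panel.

From (7): Dilnoza ∈ Hiring.
(6): Legal already has 0, so the rest are out.
(8): Chen matches Dilnoza: Chen ∈ Hiring.
(3): Hiring already has 2, so the rest are out.
Suppose Dax ∉ Infra: no assignment then satisfies all the clues, so Dax ∈ Infra.

Hiring = {Chen, Dilnoza}; Infra = {Dax}; Legal = {}; Safety = {}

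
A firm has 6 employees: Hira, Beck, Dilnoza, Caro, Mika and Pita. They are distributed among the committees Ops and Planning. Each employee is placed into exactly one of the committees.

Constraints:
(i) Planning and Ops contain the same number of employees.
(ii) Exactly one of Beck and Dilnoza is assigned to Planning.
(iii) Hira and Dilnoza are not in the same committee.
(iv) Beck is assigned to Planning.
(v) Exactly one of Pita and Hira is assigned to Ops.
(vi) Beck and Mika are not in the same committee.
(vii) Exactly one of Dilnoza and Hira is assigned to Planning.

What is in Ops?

Ops = {Dilnoza, Mika, Pita}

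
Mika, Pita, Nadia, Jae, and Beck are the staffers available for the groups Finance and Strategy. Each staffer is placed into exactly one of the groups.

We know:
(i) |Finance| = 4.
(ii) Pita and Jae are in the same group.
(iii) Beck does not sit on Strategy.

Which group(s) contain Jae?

From (iii): Beck ∉ Strategy.
Only one group left: Beck ∈ Finance.
Suppose Jae ∉ Finance: no assignment then satisfies all the clues, so Jae ∈ Finance.

Jae: Finance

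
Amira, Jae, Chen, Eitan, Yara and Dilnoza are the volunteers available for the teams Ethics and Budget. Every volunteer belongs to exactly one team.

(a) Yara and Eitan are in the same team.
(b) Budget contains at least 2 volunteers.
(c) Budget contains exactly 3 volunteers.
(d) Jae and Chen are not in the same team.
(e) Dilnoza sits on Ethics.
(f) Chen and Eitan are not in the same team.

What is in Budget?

Budget = {Eitan, Jae, Yara}

From (e): Dilnoza ∈ Ethics.
Suppose Amira ∈ Budget: no assignment then satisfies all the clues, so Amira ∉ Budget.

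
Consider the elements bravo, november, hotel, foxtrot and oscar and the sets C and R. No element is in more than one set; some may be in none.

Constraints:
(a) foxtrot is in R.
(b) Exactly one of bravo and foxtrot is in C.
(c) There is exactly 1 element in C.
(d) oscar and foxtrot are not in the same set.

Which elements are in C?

From (a): foxtrot ∈ R.
(b) (exactly one): bravo ∈ C.
(c): C already has 1, so the rest are out.
(d): oscar ∉ R.

C = {bravo}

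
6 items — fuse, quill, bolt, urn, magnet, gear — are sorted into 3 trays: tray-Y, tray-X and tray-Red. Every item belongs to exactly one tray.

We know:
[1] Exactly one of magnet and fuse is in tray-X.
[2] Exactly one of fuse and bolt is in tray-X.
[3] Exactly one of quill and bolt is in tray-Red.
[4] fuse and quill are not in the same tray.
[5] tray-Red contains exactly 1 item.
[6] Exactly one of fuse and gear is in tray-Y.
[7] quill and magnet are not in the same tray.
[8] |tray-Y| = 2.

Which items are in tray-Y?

tray-Y = {fuse, urn}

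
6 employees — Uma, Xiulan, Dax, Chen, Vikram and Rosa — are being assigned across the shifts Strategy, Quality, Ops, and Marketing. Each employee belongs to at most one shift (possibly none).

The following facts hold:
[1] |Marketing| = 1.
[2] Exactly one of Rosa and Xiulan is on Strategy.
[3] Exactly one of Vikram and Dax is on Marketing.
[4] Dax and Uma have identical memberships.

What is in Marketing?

Marketing = {Vikram}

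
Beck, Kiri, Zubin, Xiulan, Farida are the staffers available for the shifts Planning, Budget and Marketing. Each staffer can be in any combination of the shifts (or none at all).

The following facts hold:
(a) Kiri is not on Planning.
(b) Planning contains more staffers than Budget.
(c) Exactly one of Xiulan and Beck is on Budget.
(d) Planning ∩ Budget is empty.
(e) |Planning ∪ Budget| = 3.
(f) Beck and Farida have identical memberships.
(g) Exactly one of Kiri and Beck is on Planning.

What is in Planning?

Planning = {Beck, Farida}

From (a): Kiri ∉ Planning.
(g) (exactly one): Beck ∈ Planning.
(d) (disjoint): Beck ∉ Budget.
(f): Farida matches Beck: Farida ∈ Planning.
(f): Farida matches Beck: Farida ∉ Budget.
(c) (exactly one): Xiulan ∈ Budget.
(d) (disjoint): Xiulan ∉ Planning.
Suppose Zubin ∈ Planning: no assignment then satisfies all the clues, so Zubin ∉ Planning.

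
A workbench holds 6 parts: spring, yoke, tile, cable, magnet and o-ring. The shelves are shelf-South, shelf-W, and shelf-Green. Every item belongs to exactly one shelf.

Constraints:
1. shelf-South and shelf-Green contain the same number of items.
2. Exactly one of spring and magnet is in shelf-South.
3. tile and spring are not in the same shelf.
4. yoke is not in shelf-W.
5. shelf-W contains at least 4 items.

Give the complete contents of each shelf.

shelf-South = {spring}; shelf-W = {cable, magnet, o-ring, tile}; shelf-Green = {yoke}

From (4): yoke ∉ shelf-W.
Suppose spring ∉ shelf-South: no assignment then satisfies all the clues, so spring ∈ shelf-South.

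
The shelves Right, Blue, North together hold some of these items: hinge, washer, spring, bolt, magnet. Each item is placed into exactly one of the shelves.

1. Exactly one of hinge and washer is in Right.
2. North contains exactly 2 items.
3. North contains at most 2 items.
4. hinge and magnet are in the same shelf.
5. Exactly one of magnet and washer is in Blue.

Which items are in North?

North = {bolt, spring}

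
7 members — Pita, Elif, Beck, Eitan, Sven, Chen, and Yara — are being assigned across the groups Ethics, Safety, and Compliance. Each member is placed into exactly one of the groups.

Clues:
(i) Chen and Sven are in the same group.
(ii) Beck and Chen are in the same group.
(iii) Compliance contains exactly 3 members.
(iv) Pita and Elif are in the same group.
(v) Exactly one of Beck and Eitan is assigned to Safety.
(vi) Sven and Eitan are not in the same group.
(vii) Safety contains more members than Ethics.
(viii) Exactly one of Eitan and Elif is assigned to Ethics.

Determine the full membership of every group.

Ethics = {Eitan}; Safety = {Beck, Chen, Sven}; Compliance = {Elif, Pita, Yara}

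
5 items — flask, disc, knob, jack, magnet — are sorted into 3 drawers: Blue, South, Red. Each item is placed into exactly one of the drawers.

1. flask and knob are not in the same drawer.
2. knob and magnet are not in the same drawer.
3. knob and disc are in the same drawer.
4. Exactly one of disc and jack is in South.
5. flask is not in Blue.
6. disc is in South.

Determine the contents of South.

South = {disc, knob}

From (5): flask ∉ Blue.
From (6): disc ∈ South.
(3): knob matches disc: knob ∉ Blue.
(3): knob matches disc: knob ∈ South.
(4) (exactly one): jack ∉ South.
(1): flask ∉ South.
(2): magnet ∉ South.
Only one drawer left: flask ∈ Red.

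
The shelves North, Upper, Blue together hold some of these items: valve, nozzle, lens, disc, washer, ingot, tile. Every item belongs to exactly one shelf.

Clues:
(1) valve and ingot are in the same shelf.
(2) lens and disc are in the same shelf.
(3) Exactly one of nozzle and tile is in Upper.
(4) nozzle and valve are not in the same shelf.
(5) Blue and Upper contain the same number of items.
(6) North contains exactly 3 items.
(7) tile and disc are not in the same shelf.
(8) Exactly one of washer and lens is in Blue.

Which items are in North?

North = {ingot, tile, valve}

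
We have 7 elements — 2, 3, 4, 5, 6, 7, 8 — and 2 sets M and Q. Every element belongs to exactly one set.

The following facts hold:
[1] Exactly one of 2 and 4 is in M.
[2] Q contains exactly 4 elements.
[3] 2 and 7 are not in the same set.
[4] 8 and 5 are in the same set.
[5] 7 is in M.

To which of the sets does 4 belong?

4: M

From (5): 7 ∈ M.
(3): 2 ∉ M.
Only one set left: 2 ∈ Q.
(1) (exactly one): 4 ∈ M.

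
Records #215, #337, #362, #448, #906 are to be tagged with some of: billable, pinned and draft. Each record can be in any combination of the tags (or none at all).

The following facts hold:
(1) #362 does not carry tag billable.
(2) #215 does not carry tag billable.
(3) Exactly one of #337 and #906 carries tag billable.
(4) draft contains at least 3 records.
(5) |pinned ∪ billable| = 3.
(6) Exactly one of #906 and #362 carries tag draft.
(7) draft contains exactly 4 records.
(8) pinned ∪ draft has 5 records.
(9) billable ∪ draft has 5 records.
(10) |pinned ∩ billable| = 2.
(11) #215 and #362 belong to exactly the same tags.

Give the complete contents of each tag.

billable = {#448, #906}; pinned = {#337, #448, #906}; draft = {#215, #337, #362, #448}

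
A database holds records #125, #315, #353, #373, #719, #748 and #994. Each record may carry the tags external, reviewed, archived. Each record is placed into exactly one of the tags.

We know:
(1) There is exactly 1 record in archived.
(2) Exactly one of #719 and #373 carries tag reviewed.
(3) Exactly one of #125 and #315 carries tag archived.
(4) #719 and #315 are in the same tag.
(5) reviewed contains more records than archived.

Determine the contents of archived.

archived = {#125}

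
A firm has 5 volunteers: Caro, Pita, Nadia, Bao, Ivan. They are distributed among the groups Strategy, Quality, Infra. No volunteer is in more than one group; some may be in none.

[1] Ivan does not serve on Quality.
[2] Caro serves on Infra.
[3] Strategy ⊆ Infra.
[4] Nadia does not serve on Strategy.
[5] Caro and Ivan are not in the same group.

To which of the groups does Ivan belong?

From (1): Ivan ∉ Quality.
From (2): Caro ∈ Infra.
From (4): Nadia ∉ Strategy.
(5): Ivan ∉ Infra.
(3) contrapositive: Ivan ∉ Strategy.

Ivan: none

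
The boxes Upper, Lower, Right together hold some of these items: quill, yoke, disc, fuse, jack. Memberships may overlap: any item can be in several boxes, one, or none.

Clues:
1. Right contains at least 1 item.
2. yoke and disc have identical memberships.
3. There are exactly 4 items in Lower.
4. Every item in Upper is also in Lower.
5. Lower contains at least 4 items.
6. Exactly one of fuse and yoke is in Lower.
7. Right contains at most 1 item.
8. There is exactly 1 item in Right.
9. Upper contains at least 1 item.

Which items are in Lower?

Lower = {disc, jack, quill, yoke}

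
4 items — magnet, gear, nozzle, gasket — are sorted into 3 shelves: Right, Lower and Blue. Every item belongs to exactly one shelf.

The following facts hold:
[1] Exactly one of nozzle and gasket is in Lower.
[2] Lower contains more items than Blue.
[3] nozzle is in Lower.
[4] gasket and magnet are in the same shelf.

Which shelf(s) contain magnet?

magnet: Right

From (3): nozzle ∈ Lower.
(1) (exactly one): gasket ∉ Lower.
(4): magnet matches gasket: magnet ∉ Lower.
Suppose magnet ∉ Right: no assignment then satisfies all the clues, so magnet ∈ Right.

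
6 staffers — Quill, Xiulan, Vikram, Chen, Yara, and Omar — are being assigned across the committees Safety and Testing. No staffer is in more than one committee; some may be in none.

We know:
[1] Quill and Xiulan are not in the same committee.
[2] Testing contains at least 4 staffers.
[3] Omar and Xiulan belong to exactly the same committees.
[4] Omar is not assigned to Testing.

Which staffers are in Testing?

Testing = {Chen, Quill, Vikram, Yara}

From (4): Omar ∉ Testing.
(3): Xiulan matches Omar: Xiulan ∉ Testing.
(2): only 4 candidates remain for Testing, so all are in.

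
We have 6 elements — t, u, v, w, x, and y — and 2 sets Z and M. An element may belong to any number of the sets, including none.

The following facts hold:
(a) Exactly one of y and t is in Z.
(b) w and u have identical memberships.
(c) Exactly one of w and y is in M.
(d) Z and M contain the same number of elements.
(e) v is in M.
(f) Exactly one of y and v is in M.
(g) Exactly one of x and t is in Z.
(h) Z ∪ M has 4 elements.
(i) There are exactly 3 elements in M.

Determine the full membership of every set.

From (e): v ∈ M.
(f) (exactly one): y ∉ M.
(c) (exactly one): w ∈ M.
(b): u matches w: u ∈ M.
(i): M already has 3, so the rest are out.
Suppose t ∉ Z: no assignment then satisfies all the clues, so t ∈ Z.

Z = {t, u, w}; M = {u, v, w}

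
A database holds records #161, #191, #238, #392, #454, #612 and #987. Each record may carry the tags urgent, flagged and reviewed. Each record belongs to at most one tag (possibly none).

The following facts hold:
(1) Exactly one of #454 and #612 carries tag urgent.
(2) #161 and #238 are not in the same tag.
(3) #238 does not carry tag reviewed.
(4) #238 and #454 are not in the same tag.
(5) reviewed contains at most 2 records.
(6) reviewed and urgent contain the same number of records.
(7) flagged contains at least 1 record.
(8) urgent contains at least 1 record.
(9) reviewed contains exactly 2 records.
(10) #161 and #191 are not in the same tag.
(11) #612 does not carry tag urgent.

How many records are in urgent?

2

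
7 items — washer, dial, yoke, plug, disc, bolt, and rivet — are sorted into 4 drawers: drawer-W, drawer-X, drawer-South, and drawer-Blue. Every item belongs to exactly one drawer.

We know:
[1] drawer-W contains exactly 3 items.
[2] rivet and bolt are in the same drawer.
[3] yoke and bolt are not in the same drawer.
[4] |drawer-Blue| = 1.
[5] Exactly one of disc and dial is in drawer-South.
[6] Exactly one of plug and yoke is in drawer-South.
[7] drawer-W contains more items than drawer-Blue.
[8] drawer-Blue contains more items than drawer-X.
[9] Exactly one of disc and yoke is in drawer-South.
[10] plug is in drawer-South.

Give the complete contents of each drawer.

drawer-W = {bolt, dial, rivet}; drawer-X = {}; drawer-South = {disc, plug, washer}; drawer-Blue = {yoke}

From (10): plug ∈ drawer-South.
(6) (exactly one): yoke ∉ drawer-South.
(9) (exactly one): disc ∈ drawer-South.
(5) (exactly one): dial ∉ drawer-South.
Suppose washer ∈ drawer-W: no assignment then satisfies all the clues, so washer ∉ drawer-W.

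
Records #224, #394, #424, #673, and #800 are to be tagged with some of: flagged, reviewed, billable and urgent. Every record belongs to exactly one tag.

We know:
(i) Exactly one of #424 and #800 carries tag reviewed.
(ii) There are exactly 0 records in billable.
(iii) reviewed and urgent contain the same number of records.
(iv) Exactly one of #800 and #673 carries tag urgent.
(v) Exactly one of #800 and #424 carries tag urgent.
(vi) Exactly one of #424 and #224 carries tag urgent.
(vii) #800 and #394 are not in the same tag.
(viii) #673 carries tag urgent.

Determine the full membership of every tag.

From (viii): #673 ∈ urgent.
(ii): billable already has 0, so the rest are out.
(iv) (exactly one): #800 ∉ urgent.
(v) (exactly one): #424 ∈ urgent.
(vi) (exactly one): #224 ∉ urgent.
(i) (exactly one): #800 ∈ reviewed.
(vii): #394 ∉ reviewed.
Suppose #224 ∈ flagged: no assignment then satisfies all the clues, so #224 ∉ flagged.

flagged = {#394}; reviewed = {#224, #800}; billable = {}; urgent = {#424, #673}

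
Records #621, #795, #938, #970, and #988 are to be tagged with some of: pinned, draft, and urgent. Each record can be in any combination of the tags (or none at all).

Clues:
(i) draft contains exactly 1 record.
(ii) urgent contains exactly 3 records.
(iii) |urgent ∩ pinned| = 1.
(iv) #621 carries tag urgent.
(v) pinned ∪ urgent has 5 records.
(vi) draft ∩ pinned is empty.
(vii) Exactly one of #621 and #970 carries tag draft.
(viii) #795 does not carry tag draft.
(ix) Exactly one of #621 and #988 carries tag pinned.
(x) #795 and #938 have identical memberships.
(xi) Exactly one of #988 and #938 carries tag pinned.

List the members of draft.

draft = {#970}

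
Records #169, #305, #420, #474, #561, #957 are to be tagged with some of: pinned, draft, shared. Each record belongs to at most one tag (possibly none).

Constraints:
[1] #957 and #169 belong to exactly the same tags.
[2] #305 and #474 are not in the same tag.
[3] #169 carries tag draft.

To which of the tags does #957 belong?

#957: draft

From (3): #169 ∈ draft.
(1): #957 matches #169: #957 ∉ pinned.
(1): #957 matches #169: #957 ∈ draft.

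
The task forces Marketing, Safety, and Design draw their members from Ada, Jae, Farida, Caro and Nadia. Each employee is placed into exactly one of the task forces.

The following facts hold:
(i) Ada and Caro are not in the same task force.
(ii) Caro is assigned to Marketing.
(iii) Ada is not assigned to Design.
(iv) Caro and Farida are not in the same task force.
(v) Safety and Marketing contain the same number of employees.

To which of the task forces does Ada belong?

Ada: Safety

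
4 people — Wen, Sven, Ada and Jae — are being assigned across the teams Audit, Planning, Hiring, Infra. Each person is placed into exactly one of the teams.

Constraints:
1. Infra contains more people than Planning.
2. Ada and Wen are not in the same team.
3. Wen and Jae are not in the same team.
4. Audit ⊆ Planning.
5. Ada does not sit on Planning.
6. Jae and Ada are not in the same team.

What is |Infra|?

2

From (5): Ada ∉ Planning.
(4) contrapositive: Ada ∉ Audit.
Suppose Wen ∈ Audit: no assignment then satisfies all the clues, so Wen ∉ Audit.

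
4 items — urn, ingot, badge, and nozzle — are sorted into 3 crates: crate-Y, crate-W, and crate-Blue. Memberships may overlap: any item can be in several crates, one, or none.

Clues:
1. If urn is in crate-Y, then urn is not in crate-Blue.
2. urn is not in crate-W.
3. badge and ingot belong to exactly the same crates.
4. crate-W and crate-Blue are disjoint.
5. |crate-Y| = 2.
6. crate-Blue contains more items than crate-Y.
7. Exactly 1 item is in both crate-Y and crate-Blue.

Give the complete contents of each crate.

crate-Y = {nozzle, urn}; crate-W = {}; crate-Blue = {badge, ingot, nozzle}

From (2): urn ∉ crate-W.
Suppose urn ∉ crate-Y: no assignment then satisfies all the clues, so urn ∈ crate-Y.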